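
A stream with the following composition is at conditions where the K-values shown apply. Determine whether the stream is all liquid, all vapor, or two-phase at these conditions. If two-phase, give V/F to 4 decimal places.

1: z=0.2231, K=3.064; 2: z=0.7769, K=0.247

all liquid

ΣzᵢKᵢ = 0.8755; Σzᵢ/Kᵢ = 3.2182.
Since ΣzᵢKᵢ < 1 the mixture is below its bubble point — single liquid phase.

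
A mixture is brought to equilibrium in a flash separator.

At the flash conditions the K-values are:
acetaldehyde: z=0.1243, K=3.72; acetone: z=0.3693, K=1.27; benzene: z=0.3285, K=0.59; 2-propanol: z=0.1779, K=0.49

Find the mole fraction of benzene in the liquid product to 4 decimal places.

x_benzene = 0.3820

Material balance + equilibrium reduce to Σ zᵢ(Kᵢ−1)/(1+V/F(Kᵢ−1)) = 0.
g(0) = ΣzᵢKᵢ − 1 = 0.2124 and g(1) = 1 − Σzᵢ/Kᵢ = -0.2440, so a root lies in (0, 1).
Iterate (Newton) starting at V/F = 0.52:
  V/F = 0.5200: g = -0.06719, g' = -0.3534 → V/F = 0.3299
  V/F = 0.3299: g = 0.00493, g' = -0.4189 → V/F = 0.3416
  V/F = 0.3416: g = 0.00004, g' = -0.4122 → V/F = 0.3417
Converged at V/F = 0.3417.
Compositions from xᵢ = zᵢ/(1+V/F(Kᵢ−1)), yᵢ = Kᵢxᵢ:
  acetaldehyde: x = 0.0644, y = 0.2396
  acetone: x = 0.3381, y = 0.4294
  benzene: x = 0.3820, y = 0.2254
  2-propanol: x = 0.2154, y = 0.1056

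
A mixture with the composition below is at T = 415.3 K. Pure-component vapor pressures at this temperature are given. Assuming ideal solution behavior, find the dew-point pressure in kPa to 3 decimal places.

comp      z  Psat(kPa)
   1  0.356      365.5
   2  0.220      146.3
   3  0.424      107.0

At the dew point ψ → 1, so Σzᵢ/Kᵢ = 1 with Kᵢ = Pᵢˢᵃᵗ/P ⇒ 1/P = Σzᵢ/Pᵢˢᵃᵗ.
1/P = 0.356/365.5 + 0.220/146.3 + 0.424/107.0 = 0.006440 ⇒ P = 155.270 kPa

Pdew = 155.270 kPa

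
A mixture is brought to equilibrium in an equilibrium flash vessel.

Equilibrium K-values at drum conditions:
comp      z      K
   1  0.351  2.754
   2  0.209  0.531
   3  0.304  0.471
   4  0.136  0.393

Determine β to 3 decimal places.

Rachford–Rice: g(β) = Σ zᵢ(Kᵢ−1)/(1+β(Kᵢ−1)) = 0.
g(0) = ΣzᵢKᵢ − 1 = 0.274 and g(1) = 1 − Σzᵢ/Kᵢ = -0.513, so a root lies in (0, 1).
Iterate (Newton) starting at β = 0.5:
  β = 0.500: g = -0.1372, g' = -0.646 → β = 0.287
  β = 0.287: g = 0.0064, g' = -0.731 → β = 0.296
Converged at β = 0.296.

β = 0.296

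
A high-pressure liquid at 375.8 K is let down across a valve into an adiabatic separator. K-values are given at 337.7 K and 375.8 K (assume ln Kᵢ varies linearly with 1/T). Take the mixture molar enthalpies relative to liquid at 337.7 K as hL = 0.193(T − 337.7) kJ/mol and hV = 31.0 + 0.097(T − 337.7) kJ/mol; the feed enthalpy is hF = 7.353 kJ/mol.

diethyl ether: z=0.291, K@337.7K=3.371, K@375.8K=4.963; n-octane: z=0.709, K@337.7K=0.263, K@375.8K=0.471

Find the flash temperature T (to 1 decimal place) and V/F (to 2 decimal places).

Adiabatic flash: solve Rachford–Rice at each trial T, then check hF = ψ·hV(T) + (1−ψ)·hL(T).
  T = 337.7 K: K = (3.371, 0.263), RR gives ψ = 0.096, H_out = 2.970 kJ/mol
  T = 375.8 K: K = (4.963, 0.471), RR gives ψ = 0.371, H_out = 17.503 kJ/mol
  T = 356.8 K: K = (4.135, 0.358), RR gives ψ = 0.227, H_out = 10.305 kJ/mol
  T = 347.2 K: K = (3.742, 0.308), RR gives ψ = 0.162, H_out = 6.702 kJ/mol
  T = 352.0 K: K = (3.936, 0.332), RR gives ψ = 0.194, H_out = 8.515 kJ/mol
  T = 349.6 K: K = (3.838, 0.320), RR gives ψ = 0.178, H_out = 7.613 kJ/mol
Linear interpolation between T = 347.2 (H_out = 6.702) and T = 349.6 (H_out = 7.613) on hF = 7.353 gives T ≈ 348.9 K, at which ψ = 0.17.

T = 348.9 K, V/F = 0.17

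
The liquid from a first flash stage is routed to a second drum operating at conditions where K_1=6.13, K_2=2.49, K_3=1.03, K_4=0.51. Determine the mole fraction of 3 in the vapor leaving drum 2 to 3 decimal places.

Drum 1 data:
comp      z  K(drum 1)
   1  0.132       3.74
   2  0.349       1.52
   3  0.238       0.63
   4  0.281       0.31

Drum 1:
Let ψ₁ = V/F and solve Σ zᵢ(Kᵢ−1)/(1+ψ₁(Kᵢ−1)) = 0.
Check two-phase: ΣzᵢKᵢ = 1.261 > 1 and Σzᵢ/Kᵢ = 1.549 > 1, so g(0) = 0.261 > 0 and g(1) = -0.549 < 0.
Newton iteration, ψ₁⁰ = 0.42:
  ψ₁ = 0.420: g = -0.0602, g' = -0.589 → ψ₁ = 0.318
  ψ₁ = 0.318: g = 0.0009, g' = -0.614 → ψ₁ = 0.319
Converged at ψ₁ = 0.319.
Drum-1 compositions:
  1: x = 0.070, y = 0.263
  2: x = 0.299, y = 0.455
  3: x = 0.270, y = 0.170
  4: x = 0.360, y = 0.112
Drum-2 feed = drum-1 liquid: z₂ = (0.0704, 0.2993, 0.2699, 0.3604).
Drum 2:
Rachford–Rice: g(ψ₂) = Σ zᵢ(Kᵢ−1)/(1+ψ₂(Kᵢ−1)) = 0.
Feasibility: ΣzᵢKᵢ = 1.639, Σzᵢ/Kᵢ = 1.100 — both > 1, two phases present.
Newton iteration, ψ₂⁰ = 0.52:
  ψ₂ = 0.520: g = 0.1207, g' = -0.505 → ψ₂ = 0.759
  ψ₂ = 0.759: g = 0.0097, g' = -0.443 → ψ₂ = 0.781
Converged at ψ₂ = 0.781.
  1: x = 0.014, y = 0.086
  2: x = 0.138, y = 0.344
  3: x = 0.264, y = 0.272
  4: x = 0.584, y = 0.298

y_3 (drum 2) = 0.272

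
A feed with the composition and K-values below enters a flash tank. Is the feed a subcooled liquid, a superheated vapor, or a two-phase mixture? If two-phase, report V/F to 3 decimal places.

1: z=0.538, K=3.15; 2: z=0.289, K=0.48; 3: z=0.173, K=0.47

two-phase, V/F = 0.812

ΣzᵢKᵢ = 1.915; Σzᵢ/Kᵢ = 1.141.
Both exceed 1, so a two-phase solution exists.
Iterate (Newton) starting at ψ = 0.5:
  ψ = 0.500: g = 0.2296, g' = -0.810 → ψ = 0.783
  ψ = 0.783: g = 0.0206, g' = -0.710 → ψ = 0.812
Converged at ψ = 0.812.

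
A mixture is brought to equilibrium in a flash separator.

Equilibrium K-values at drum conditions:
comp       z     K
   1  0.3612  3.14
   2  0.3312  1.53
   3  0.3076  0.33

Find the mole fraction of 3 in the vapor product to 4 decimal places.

y_3 = 0.2067

Rachford–Rice: g(β) = Σ zᵢ(Kᵢ−1)/(1+β(Kᵢ−1)) = 0.
Check two-phase: ΣzᵢKᵢ = 1.7424 > 1 and Σzᵢ/Kᵢ = 1.2636 > 1, so g(0) = 0.7424 > 0 and g(1) = -0.2636 < 0.
Iterate (Newton) starting at β = 0.5:
  β = 0.5000: g = 0.20227, g' = -0.7564 → β = 0.7674
  β = 0.7674: g = -0.00687, g' = -0.8689 → β = 0.7595
Converged at β = 0.7595.
Compositions from xᵢ = zᵢ/(1+β(Kᵢ−1)), yᵢ = Kᵢxᵢ:
  1: x = 0.1376, y = 0.4320
  2: x = 0.2361, y = 0.3613
  3: x = 0.6263, y = 0.2067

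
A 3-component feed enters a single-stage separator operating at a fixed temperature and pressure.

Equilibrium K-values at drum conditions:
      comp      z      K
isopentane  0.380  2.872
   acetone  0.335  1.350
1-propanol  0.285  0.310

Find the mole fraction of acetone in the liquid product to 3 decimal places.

Let ψ = V/F and solve Σ zᵢ(Kᵢ−1)/(1+ψ(Kᵢ−1)) = 0.
Check two-phase: ΣzᵢKᵢ = 1.632 > 1 and Σzᵢ/Kᵢ = 1.300 > 1, so g(0) = 0.632 > 0 and g(1) = -0.300 < 0.
Newton–Raphson from ψ = 0.5:
  ψ = 0.500: g = 0.1670, g' = -0.701 → ψ = 0.738
  ψ = 0.738: g = -0.0089, g' = -0.824 → ψ = 0.727
Converged at ψ = 0.727.
Compositions from xᵢ = zᵢ/(1+ψ(Kᵢ−1)), yᵢ = Kᵢxᵢ:
  isopentane: x = 0.161, y = 0.462
  acetone: x = 0.267, y = 0.360
  1-propanol: x = 0.572, y = 0.177

x_acetone = 0.267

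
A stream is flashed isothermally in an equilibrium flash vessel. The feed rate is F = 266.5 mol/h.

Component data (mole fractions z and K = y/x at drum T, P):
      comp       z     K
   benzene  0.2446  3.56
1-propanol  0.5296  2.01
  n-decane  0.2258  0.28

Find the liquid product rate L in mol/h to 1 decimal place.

Rachford–Rice: g(ψ) = Σ zᵢ(Kᵢ−1)/(1+ψ(Kᵢ−1)) = 0.
Check two-phase: ΣzᵢKᵢ = 1.9985 > 1 and Σzᵢ/Kᵢ = 1.1386 > 1, so g(0) = 0.9985 > 0 and g(1) = -0.1386 < 0.
Newton–Raphson from ψ = 0.5:
  ψ = 0.5000: g = 0.37603, g' = -0.8327 → ψ = 0.9516
  ψ = 0.9516: g = -0.06137, g' = -1.4571 → ψ = 0.9095
  ψ = 0.9095: g = -0.00405, g' = -1.2739 → ψ = 0.9063
Converged at ψ = 0.9063.
Then V = ψ·F = 0.9063·266.5 = 241.5 mol/h and L = F − V = 25.0 mol/h.

L = 25.0 mol/h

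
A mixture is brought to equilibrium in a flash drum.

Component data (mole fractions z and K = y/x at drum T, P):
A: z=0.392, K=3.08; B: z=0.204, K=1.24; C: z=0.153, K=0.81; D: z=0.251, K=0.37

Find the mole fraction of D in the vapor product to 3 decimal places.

Let ψ = V/F and solve Σ zᵢ(Kᵢ−1)/(1+ψ(Kᵢ−1)) = 0.
Check two-phase: ΣzᵢKᵢ = 1.677 > 1 and Σzᵢ/Kᵢ = 1.159 > 1, so g(0) = 0.677 > 0 and g(1) = -0.159 < 0.
Newton iteration, ψ⁰ = 0.58:
  ψ = 0.580: g = 0.1307, g' = -0.612 → ψ = 0.794
  ψ = 0.794: g = -0.0017, g' = -0.656 → ψ = 0.791
Converged at ψ = 0.791.
Compositions from xᵢ = zᵢ/(1+ψ(Kᵢ−1)), yᵢ = Kᵢxᵢ:
  A: x = 0.148, y = 0.456
  B: x = 0.171, y = 0.213
  C: x = 0.180, y = 0.146
  D: x = 0.500, y = 0.185

y_D = 0.185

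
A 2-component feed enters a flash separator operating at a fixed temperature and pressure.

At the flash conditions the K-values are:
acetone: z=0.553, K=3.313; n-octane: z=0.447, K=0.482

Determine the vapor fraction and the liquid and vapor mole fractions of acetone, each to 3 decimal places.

ψ = 0.874, x_acetone = 0.183, y_acetone = 0.606

Let ψ = V/F and solve Σ zᵢ(Kᵢ−1)/(1+ψ(Kᵢ−1)) = 0.
Check two-phase: ΣzᵢKᵢ = 2.048 > 1 and Σzᵢ/Kᵢ = 1.094 > 1, so g(0) = 1.048 > 0 and g(1) = -0.094 < 0.
Binary case is linear: z₁(K₁−1)(1+ψ(K₂−1)) + z₂(K₂−1)(1+ψ(K₁−1)) = 0
⇒ ψ = [z₁(K₁−1)+z₂(K₂−1)] / [−(K₁−1)(K₂−1)] = 1.0475/1.1981 = 0.874
Compositions from xᵢ = zᵢ/(1+ψ(Kᵢ−1)), yᵢ = Kᵢxᵢ:
  acetone: x = 0.183, y = 0.606
  n-octane: x = 0.817, y = 0.394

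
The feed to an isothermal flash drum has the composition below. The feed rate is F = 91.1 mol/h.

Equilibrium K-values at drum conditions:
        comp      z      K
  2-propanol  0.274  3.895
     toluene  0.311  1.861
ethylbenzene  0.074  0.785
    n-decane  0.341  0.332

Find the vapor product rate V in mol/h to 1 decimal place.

Material balance + equilibrium reduce to Σ zᵢ(Kᵢ−1)/(1+V/F(Kᵢ−1)) = 0.
g(0) = ΣzᵢKᵢ − 1 = 0.817 and g(1) = 1 − Σzᵢ/Kᵢ = -0.359, so a root lies in (0, 1).
Newton–Raphson from V/F = 0.5:
  V/F = 0.500: g = 0.1514, g' = -0.843 → V/F = 0.680
Converged at V/F = 0.680.
Then V = V/F·F = 0.6801·91.1 = 62.0 mol/h and L = F − V = 29.1 mol/h.

V = 62.0 mol/h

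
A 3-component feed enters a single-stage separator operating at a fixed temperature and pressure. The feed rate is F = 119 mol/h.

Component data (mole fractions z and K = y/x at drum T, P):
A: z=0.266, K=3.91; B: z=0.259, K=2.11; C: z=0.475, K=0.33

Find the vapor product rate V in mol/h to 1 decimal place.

V = 62.1 mol/h

Let β = V/F and solve Σ zᵢ(Kᵢ−1)/(1+β(Kᵢ−1)) = 0.
Feasibility: ΣzᵢKᵢ = 1.743, Σzᵢ/Kᵢ = 1.630 — both > 1, two phases present.
Newton iteration, β⁰ = 0.5:
  β = 0.500: g = 0.0216, g' = -0.988 → β = 0.522
Converged at β = 0.522.
Then V = β·F = 0.5219·119 = 62.1 mol/h and L = F − V = 56.9 mol/h.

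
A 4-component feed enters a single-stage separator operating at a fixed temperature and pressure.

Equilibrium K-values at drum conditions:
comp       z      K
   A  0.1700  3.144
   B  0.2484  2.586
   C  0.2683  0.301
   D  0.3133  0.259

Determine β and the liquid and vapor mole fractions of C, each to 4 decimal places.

β = 0.2565, x_C = 0.3269, y_C = 0.0984

Material balance + equilibrium reduce to Σ zᵢ(Kᵢ−1)/(1+β(Kᵢ−1)) = 0.
Check two-phase: ΣzᵢKᵢ = 1.3387 > 1 and Σzᵢ/Kᵢ = 2.2511 > 1, so g(0) = 0.3387 > 0 and g(1) = -1.2511 < 0.
Newton iteration, β⁰ = 0.57:
  β = 0.5700: g = -0.34273, g' = -1.2084 → β = 0.2864
  β = 0.2864: g = -0.03244, g' = -1.0776 → β = 0.2563
  β = 0.2563: g = 0.00029, g' = -1.0980 → β = 0.2565
Converged at β = 0.2565.
Compositions from xᵢ = zᵢ/(1+β(Kᵢ−1)), yᵢ = Kᵢxᵢ:
  A: x = 0.1097, y = 0.3448
  B: x = 0.1766, y = 0.4566
  C: x = 0.3269, y = 0.0984
  D: x = 0.3868, y = 0.1002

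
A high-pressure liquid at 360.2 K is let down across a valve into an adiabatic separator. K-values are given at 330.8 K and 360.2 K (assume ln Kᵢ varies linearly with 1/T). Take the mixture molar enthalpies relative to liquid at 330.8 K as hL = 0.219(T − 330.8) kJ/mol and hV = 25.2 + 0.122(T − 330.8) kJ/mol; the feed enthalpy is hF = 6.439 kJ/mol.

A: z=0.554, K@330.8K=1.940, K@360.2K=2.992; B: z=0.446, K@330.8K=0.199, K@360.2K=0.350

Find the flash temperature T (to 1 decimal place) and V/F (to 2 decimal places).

Adiabatic flash: solve Rachford–Rice at each trial T, then check hF = ψ·hV(T) + (1−ψ)·hL(T).
  T = 330.8 K: K = (1.940, 0.199), RR gives ψ = 0.217, H_out = 5.473 kJ/mol
  T = 360.2 K: K = (2.992, 0.350), RR gives ψ = 0.628, H_out = 20.482 kJ/mol
  T = 345.5 K: K = (2.432, 0.267), RR gives ψ = 0.444, H_out = 13.783 kJ/mol
  T = 338.1 K: K = (2.176, 0.231), RR gives ψ = 0.341, H_out = 9.952 kJ/mol
  T = 334.5 K: K = (2.057, 0.215), RR gives ψ = 0.284, H_out = 7.859 kJ/mol
  T = 332.6 K: K = (1.997, 0.207), RR gives ψ = 0.251, H_out = 6.668 kJ/mol
  T = 331.7 K: K = (1.968, 0.203), RR gives ψ = 0.234, H_out = 6.079 kJ/mol
  T = 332.1 K: K = (1.981, 0.204), RR gives ψ = 0.242, H_out = 6.343 kJ/mol
Linear interpolation between T = 332.1 (H_out = 6.343) and T = 332.6 (H_out = 6.668) on hF = 6.439 gives T ≈ 332.2 K, at which ψ = 0.24.

T = 332.2 K, V/F = 0.24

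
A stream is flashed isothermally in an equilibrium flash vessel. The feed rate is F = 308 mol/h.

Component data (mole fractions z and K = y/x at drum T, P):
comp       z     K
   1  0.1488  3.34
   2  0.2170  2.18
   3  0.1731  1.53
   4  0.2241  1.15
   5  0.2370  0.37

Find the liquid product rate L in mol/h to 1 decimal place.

L = 38.5 mol/h

Newton iteration, ψ⁰ = 0.49:
  ψ = 0.4900: g = 0.21261, g' = -0.5300 → ψ = 0.8912
  ψ = 0.8912: g = -0.01083, g' = -0.6728 → ψ = 0.8751
  ψ = 0.8751: g = -0.00015, g' = -0.6547 → ψ = 0.8749
Converged at ψ = 0.8749.
Then V = ψ·F = 0.8749·308 = 269.5 mol/h and L = F − V = 38.5 mol/h.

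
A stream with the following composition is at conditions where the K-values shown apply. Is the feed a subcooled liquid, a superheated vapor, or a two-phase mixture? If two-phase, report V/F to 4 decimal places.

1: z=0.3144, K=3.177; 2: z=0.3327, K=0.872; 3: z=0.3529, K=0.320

ΣzᵢKᵢ = 1.4019; Σzᵢ/Kᵢ = 1.5833.
Both exceed 1, so a two-phase solution exists.
Let ψ = V/F and solve Σ zᵢ(Kᵢ−1)/(1+ψ(Kᵢ−1)) = 0.
Newton iteration, ψ⁰ = 0.5:
  ψ = 0.5000: g = -0.08137, g' = -0.7224 → ψ = 0.3874
  ψ = 0.3874: g = 0.00072, g' = -0.7453 → ψ = 0.3883
Converged at ψ = 0.3883.

two-phase, V/F = 0.3883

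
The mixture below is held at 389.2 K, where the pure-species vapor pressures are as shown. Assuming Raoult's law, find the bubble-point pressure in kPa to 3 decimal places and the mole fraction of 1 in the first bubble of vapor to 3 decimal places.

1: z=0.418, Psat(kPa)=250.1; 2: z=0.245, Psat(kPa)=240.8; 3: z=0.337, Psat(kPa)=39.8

Pbub = 176.950 kPa, y_1 = 0.591

At the bubble point ψ → 0, so ΣzᵢKᵢ = 1 with Kᵢ = Pᵢˢᵃᵗ/P ⇒ P = ΣzᵢPᵢˢᵃᵗ.
P = 0.418·250.1 + 0.245·240.8 + 0.337·39.8 = 176.950 kPa
yᵢ = zᵢPᵢˢᵃᵗ/P ⇒ y_1 = 0.418·250.1/176.950 = 0.591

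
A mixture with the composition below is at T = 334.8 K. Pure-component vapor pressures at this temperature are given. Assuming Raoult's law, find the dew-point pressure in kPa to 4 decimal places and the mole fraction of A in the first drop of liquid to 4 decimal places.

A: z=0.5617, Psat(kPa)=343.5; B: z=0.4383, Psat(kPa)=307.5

Pdew = 326.7342 kPa, x_A = 0.5343

At the dew point ψ → 1, so Σzᵢ/Kᵢ = 1 with Kᵢ = Pᵢˢᵃᵗ/P ⇒ 1/P = Σzᵢ/Pᵢˢᵃᵗ.
1/P = 0.5617/343.5 + 0.4383/307.5 = 0.0030606 ⇒ P = 326.7342 kPa
xᵢ = zᵢP/Pᵢˢᵃᵗ ⇒ x_A = 0.5617·326.7342/343.5 = 0.5343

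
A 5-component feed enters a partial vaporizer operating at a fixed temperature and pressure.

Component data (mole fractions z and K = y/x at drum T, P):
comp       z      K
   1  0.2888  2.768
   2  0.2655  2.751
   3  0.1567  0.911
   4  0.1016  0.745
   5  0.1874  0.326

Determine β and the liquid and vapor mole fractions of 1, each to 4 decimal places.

Material balance + equilibrium reduce to Σ zᵢ(Kᵢ−1)/(1+β(Kᵢ−1)) = 0.
Check two-phase: ΣzᵢKᵢ = 1.8093 > 1 and Σzᵢ/Kᵢ = 1.0841 > 1, so g(0) = 0.8093 > 0 and g(1) = -0.0841 < 0.
Newton–Raphson from β = 0.33:
  β = 0.3300: g = 0.41201, g' = -0.8370 → β = 0.8222
  β = 0.8222: g = 0.06750, g' = -0.7271 → β = 0.9151
  β = 0.9151: g = -0.00486, g' = -0.8443 → β = 0.9093
Converged at β = 0.9093.
Compositions from xᵢ = zᵢ/(1+β(Kᵢ−1)), yᵢ = Kᵢxᵢ:
  1: x = 0.1108, y = 0.3066
  2: x = 0.1024, y = 0.2818
  3: x = 0.1705, y = 0.1553
  4: x = 0.1323, y = 0.0985
  5: x = 0.4841, y = 0.1578

β = 0.9093, x_1 = 0.1108, y_1 = 0.3066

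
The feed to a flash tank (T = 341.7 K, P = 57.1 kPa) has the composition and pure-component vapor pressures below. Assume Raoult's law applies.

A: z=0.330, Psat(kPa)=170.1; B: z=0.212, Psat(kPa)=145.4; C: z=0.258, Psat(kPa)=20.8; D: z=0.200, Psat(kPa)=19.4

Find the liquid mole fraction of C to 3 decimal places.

x_C = 0.410

Raoult's law: Kᵢ = Pᵢˢᵃᵗ/P = Pᵢˢᵃᵗ/57.1.
  K_A = 170.1/57.1 = 2.97898, K_B = 145.4/57.1 = 2.54641, K_C = 20.8/57.1 = 0.36427, K_D = 19.4/57.1 = 0.33975
Let β = V/F and solve Σ zᵢ(Kᵢ−1)/(1+β(Kᵢ−1)) = 0.
Check two-phase: ΣzᵢKᵢ = 1.685 > 1 and Σzᵢ/Kᵢ = 1.491 > 1, so g(0) = 0.685 > 0 and g(1) = -0.491 < 0.
Newton–Raphson from β = 0.58:
  β = 0.580: g = 0.0031, g' = -0.912 → β = 0.583
Converged at β = 0.583.
Compositions from xᵢ = zᵢ/(1+β(Kᵢ−1)), yᵢ = Kᵢxᵢ:
  A: x = 0.153, y = 0.456
  B: x = 0.111, y = 0.284
  C: x = 0.410, y = 0.149
  D: x = 0.325, y = 0.111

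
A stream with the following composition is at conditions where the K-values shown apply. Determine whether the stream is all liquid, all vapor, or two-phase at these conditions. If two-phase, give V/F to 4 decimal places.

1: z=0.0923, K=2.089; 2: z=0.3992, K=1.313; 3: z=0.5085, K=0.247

ΣzᵢKᵢ = 0.8426; Σzᵢ/Kᵢ = 2.4069.
Since ΣzᵢKᵢ < 1 the mixture is below its bubble point — single liquid phase.

all liquid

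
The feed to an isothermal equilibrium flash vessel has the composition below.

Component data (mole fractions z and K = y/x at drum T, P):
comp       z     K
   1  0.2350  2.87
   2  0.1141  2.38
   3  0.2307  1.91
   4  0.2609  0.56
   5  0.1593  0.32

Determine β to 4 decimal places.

β = 0.7392

Newton–Raphson from β = 0.4:
  β = 0.4000: g = 0.21866, g' = -0.6752 → β = 0.7238
  β = 0.7238: g = 0.01029, g' = -0.6666 → β = 0.7393
  β = 0.7393: g = -0.00006, g' = -0.6751 → β = 0.7392
Converged at β = 0.7392.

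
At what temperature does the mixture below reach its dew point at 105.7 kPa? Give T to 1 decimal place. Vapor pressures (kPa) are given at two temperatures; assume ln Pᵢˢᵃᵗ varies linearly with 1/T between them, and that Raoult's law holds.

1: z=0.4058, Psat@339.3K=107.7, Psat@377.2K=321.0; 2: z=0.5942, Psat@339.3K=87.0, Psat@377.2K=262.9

Dew-point temperature: Σzᵢ·P/Pᵢˢᵃᵗ(T) = 1. Interpolate ln Pᵢˢᵃᵗ = aᵢ + bᵢ/T.
  T = 339.3 K: ΣzᵢP/Pᵢˢᵃᵗ = 1.1202
  T = 377.2 K: ΣzᵢP/Pᵢˢᵃᵗ = 0.3725
  T = 358.2 K: ΣzᵢP/Pᵢˢᵃᵗ = 0.6284
  T = 348.8 K: ΣzᵢP/Pᵢˢᵃᵗ = 0.8312
  T = 344.1 K: ΣzᵢP/Pᵢˢᵃᵗ = 0.9614
  T = 341.7 K: ΣzᵢP/Pᵢˢᵃᵗ = 1.0372
Interpolating between 341.7 K and 344.1 K gives T ≈ 342.9 K.

T = 342.9 K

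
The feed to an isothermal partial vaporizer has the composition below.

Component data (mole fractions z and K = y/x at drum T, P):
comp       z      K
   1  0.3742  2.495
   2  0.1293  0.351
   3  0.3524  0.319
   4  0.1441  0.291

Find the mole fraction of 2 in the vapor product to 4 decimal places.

y_2 = 0.0496

Let β = V/F and solve Σ zᵢ(Kᵢ−1)/(1+β(Kᵢ−1)) = 0.
Feasibility: ΣzᵢKᵢ = 1.1334, Σzᵢ/Kᵢ = 2.1182 — both > 1, two phases present.
Newton–Raphson from β = 0.68:
  β = 0.6800: g = -0.51704, g' = -1.2171 → β = 0.2552
  β = 0.2552: g = -0.11084, g' = -0.8638 → β = 0.1269
  β = 0.1269: g = 0.00383, g' = -0.9388 → β = 0.1310
Converged at β = 0.1310.
Compositions from xᵢ = zᵢ/(1+β(Kᵢ−1)), yᵢ = Kᵢxᵢ:
  1: x = 0.3129, y = 0.7807
  2: x = 0.1413, y = 0.0496
  3: x = 0.3869, y = 0.1234
  4: x = 0.1589, y = 0.0462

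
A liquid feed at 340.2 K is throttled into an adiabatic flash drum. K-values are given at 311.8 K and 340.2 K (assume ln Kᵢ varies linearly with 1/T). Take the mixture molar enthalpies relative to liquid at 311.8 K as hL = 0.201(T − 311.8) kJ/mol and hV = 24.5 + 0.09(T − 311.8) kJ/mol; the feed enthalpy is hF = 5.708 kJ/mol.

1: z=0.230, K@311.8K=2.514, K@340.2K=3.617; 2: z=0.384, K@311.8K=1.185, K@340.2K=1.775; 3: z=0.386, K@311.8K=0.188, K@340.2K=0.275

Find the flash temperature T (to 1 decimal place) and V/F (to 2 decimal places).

T = 315.2 K, V/F = 0.21

Adiabatic flash: solve Rachford–Rice at each trial T, then check hF = ψ·hV(T) + (1−ψ)·hL(T).
  T = 311.8 K: K = (2.514, 1.185, 0.188), RR gives ψ = 0.144, H_out = 3.533 kJ/mol
  T = 340.2 K: K = (3.617, 1.775, 0.275), RR gives ψ = 0.539, H_out = 17.221 kJ/mol
  T = 326.0 K: K = (3.039, 1.463, 0.229), RR gives ψ = 0.374, H_out = 11.419 kJ/mol
  T = 318.9 K: K = (2.770, 1.320, 0.208), RR gives ψ = 0.270, H_out = 7.820 kJ/mol
  T = 315.4 K: K = (2.642, 1.252, 0.198), RR gives ψ = 0.211, H_out = 5.805 kJ/mol
  T = 313.6 K: K = (2.578, 1.218, 0.193), RR gives ψ = 0.178, H_out = 4.696 kJ/mol
Linear interpolation between T = 313.6 (H_out = 4.696) and T = 315.4 (H_out = 5.805) on hF = 5.708 gives T ≈ 315.2 K, at which ψ = 0.21.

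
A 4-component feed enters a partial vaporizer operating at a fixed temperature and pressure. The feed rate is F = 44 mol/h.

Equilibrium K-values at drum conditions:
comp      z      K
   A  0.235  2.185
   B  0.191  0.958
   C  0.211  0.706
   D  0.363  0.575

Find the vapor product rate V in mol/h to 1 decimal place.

Material balance + equilibrium reduce to Σ zᵢ(Kᵢ−1)/(1+ψ(Kᵢ−1)) = 0.
g(0) = ΣzᵢKᵢ − 1 = 0.054 and g(1) = 1 − Σzᵢ/Kᵢ = -0.237, so a root lies in (0, 1).
Newton–Raphson from ψ = 0.41:
  ψ = 0.410: g = -0.0781, g' = -0.270 → ψ = 0.120
  ψ = 0.120: g = 0.0088, g' = -0.346 → ψ = 0.146
Converged at ψ = 0.146.
Then V = ψ·F = 0.1461·44 = 6.4 mol/h and L = F − V = 37.6 mol/h.

V = 6.4 mol/h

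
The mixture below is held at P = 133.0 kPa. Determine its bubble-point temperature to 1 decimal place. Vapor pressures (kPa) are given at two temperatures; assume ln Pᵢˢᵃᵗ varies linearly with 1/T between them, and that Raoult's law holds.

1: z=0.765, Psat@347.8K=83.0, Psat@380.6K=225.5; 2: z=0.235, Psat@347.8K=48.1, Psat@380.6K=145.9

Bubble-point temperature: ΣzᵢPᵢˢᵃᵗ(T) = P. Interpolate ln Pᵢˢᵃᵗ = aᵢ + bᵢ/T.
  T = 347.8 K: ΣzᵢPᵢˢᵃᵗ = 74.80 kPa
  T = 380.6 K: ΣzᵢPᵢˢᵃᵗ = 206.79 kPa
  T = 364.2 K: ΣzᵢPᵢˢᵃᵗ = 127.22 kPa
  T = 372.4 K: ΣzᵢPᵢˢᵃᵗ = 163.06 kPa
  T = 368.3 K: ΣzᵢPᵢˢᵃᵗ = 144.23 kPa
  T = 366.2 K: ΣzᵢPᵢˢᵃᵗ = 135.30 kPa
Interpolating between 364.2 K and 366.2 K gives T ≈ 365.6 K.

T = 365.6 K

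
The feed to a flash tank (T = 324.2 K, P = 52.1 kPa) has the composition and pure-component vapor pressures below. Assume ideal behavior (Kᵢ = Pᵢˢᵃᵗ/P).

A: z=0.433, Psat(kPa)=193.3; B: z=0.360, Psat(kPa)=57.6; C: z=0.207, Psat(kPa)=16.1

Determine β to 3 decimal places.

Raoult's law: Kᵢ = Pᵢˢᵃᵗ/P = Pᵢˢᵃᵗ/52.1.
  K_A = 193.3/52.1 = 3.71017, K_B = 57.6/52.1 = 1.10557, K_C = 16.1/52.1 = 0.30902
Material balance + equilibrium reduce to Σ zᵢ(Kᵢ−1)/(1+β(Kᵢ−1)) = 0.
g(0) = ΣzᵢKᵢ − 1 = 1.068 and g(1) = 1 − Σzᵢ/Kᵢ = -0.112, so a root lies in (0, 1).
Newton iteration, β⁰ = 0.5:
  β = 0.500: g = 0.3158, g' = -0.808 → β = 0.891
  β = 0.891: g = 0.0062, g' = -0.945 → β = 0.898
Converged at β = 0.898.

β = 0.898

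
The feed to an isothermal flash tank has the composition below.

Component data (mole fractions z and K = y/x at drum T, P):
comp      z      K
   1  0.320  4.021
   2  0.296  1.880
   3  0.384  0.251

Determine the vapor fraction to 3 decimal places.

Newton–Raphson from ψ = 0.34:
  ψ = 0.340: g = 0.2915, g' = -1.234 → ψ = 0.576
  ψ = 0.576: g = 0.0196, g' = -1.156 → ψ = 0.593
Converged at ψ = 0.593.

ψ = 0.593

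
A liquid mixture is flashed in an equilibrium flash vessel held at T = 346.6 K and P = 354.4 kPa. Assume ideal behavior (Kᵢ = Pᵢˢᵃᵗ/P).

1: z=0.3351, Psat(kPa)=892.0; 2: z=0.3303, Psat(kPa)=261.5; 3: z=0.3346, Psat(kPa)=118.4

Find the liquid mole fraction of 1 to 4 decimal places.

x_1 = 0.2394

Raoult's law: Kᵢ = Pᵢˢᵃᵗ/P = Pᵢˢᵃᵗ/354.4.
  K_1 = 892.0/354.4 = 2.516930, K_2 = 261.5/354.4 = 0.737867, K_3 = 118.4/354.4 = 0.334086
Rachford–Rice: g(V/F) = Σ zᵢ(Kᵢ−1)/(1+V/F(Kᵢ−1)) = 0.
g(0) = ΣzᵢKᵢ − 1 = 0.1989 and g(1) = 1 − Σzᵢ/Kᵢ = -0.5823, so a root lies in (0, 1).
Newton iteration, V/F⁰ = 0.5:
  V/F = 0.5000: g = -0.14460, g' = -0.6129 → V/F = 0.2641
  V/F = 0.2641: g = -0.00044, g' = -0.6377 → V/F = 0.2634
Converged at V/F = 0.2634.
Compositions from xᵢ = zᵢ/(1+V/F(Kᵢ−1)), yᵢ = Kᵢxᵢ:
  1: x = 0.2394, y = 0.6026
  2: x = 0.3548, y = 0.2618
  3: x = 0.4058, y = 0.1356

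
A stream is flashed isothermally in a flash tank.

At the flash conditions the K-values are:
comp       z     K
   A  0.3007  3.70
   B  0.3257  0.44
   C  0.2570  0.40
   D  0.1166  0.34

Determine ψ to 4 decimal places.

Material balance + equilibrium reduce to Σ zᵢ(Kᵢ−1)/(1+ψ(Kᵢ−1)) = 0.
Check two-phase: ΣzᵢKᵢ = 1.3983 > 1 and Σzᵢ/Kᵢ = 1.8069 > 1, so g(0) = 0.3983 > 0 and g(1) = -0.8069 < 0.
Newton–Raphson from ψ = 0.33:
  ψ = 0.3300: g = -0.08505, g' = -0.9936 → ψ = 0.2444
  ψ = 0.2444: g = 0.00536, g' = -1.1320 → ψ = 0.2491
  ψ = 0.2491: g = 0.00002, g' = -1.1221 → ψ = 0.2492
Converged at ψ = 0.2492.

ψ = 0.2492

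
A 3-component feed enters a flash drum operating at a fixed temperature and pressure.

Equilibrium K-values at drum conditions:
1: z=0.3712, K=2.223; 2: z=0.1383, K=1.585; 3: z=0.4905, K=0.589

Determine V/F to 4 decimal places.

V/F = 0.7546

Rachford–Rice: g(V/F) = Σ zᵢ(Kᵢ−1)/(1+V/F(Kᵢ−1)) = 0.
Check two-phase: ΣzᵢKᵢ = 1.3333 > 1 and Σzᵢ/Kᵢ = 1.0870 > 1, so g(0) = 0.3333 > 0 and g(1) = -0.0870 < 0.
Newton–Raphson from V/F = 0.52:
  V/F = 0.5200: g = 0.08314, g' = -0.3693 → V/F = 0.7451
  V/F = 0.7451: g = 0.00328, g' = -0.3471 → V/F = 0.7546
Converged at V/F = 0.7546.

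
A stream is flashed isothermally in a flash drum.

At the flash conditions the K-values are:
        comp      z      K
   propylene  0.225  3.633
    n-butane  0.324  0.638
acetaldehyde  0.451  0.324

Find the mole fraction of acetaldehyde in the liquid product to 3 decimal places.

Material balance + equilibrium reduce to Σ zᵢ(Kᵢ−1)/(1+V/F(Kᵢ−1)) = 0.
Feasibility: ΣzᵢKᵢ = 1.170, Σzᵢ/Kᵢ = 1.962 — both > 1, two phases present.
Iterate (Newton) starting at V/F = 0.48:
  V/F = 0.480: g = -0.3316, g' = -0.818 → V/F = 0.075
  V/F = 0.075: g = 0.0534, g' = -1.363 → V/F = 0.114
  V/F = 0.114: g = 0.0031, g' = -1.211 → V/F = 0.116
Converged at V/F = 0.116.
Compositions from xᵢ = zᵢ/(1+V/F(Kᵢ−1)), yᵢ = Kᵢxᵢ:
  propylene: x = 0.172, y = 0.626
  n-butane: x = 0.338, y = 0.216
  acetaldehyde: x = 0.490, y = 0.159

x_acetaldehyde = 0.490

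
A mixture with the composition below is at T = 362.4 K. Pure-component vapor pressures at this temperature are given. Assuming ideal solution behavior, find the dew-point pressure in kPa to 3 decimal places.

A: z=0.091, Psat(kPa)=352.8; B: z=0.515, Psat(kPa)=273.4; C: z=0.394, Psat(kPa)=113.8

At the dew point ψ → 1, so Σzᵢ/Kᵢ = 1 with Kᵢ = Pᵢˢᵃᵗ/P ⇒ 1/P = Σzᵢ/Pᵢˢᵃᵗ.
1/P = 0.091/352.8 + 0.515/273.4 + 0.394/113.8 = 0.005604 ⇒ P = 178.449 kPa

Pdew = 178.449 kPa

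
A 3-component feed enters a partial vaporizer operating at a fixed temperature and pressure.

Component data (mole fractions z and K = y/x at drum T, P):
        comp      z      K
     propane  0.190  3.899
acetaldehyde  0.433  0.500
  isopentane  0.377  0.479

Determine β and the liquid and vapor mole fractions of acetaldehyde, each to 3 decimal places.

β = 0.093, x_acetaldehyde = 0.454, y_acetaldehyde = 0.227

Rachford–Rice: g(β) = Σ zᵢ(Kᵢ−1)/(1+β(Kᵢ−1)) = 0.
g(0) = ΣzᵢKᵢ − 1 = 0.138 and g(1) = 1 − Σzᵢ/Kᵢ = -0.702, so a root lies in (0, 1).
Iterate (Newton) starting at β = 0.5:
  β = 0.500: g = -0.3294, g' = -0.646 → β = 0.000
  β = 0.000: g = 0.1379, g' = -1.807 → β = 0.076
  β = 0.076: g = 0.0214, g' = -1.299 → β = 0.093
Converged at β = 0.093.
Compositions from xᵢ = zᵢ/(1+β(Kᵢ−1)), yᵢ = Kᵢxᵢ:
  propane: x = 0.150, y = 0.583
  acetaldehyde: x = 0.454, y = 0.227
  isopentane: x = 0.396, y = 0.190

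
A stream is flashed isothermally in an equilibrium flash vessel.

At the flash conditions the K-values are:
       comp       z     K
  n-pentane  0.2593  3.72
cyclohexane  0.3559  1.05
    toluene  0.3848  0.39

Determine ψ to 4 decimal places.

Let ψ = V/F and solve Σ zᵢ(Kᵢ−1)/(1+ψ(Kᵢ−1)) = 0.
g(0) = ΣzᵢKᵢ − 1 = 0.4884 and g(1) = 1 − Σzᵢ/Kᵢ = -0.3953, so a root lies in (0, 1).
Iterate (Newton) starting at ψ = 0.5:
  ψ = 0.5000: g = -0.02152, g' = -0.6417 → ψ = 0.4665
  ψ = 0.4665: g = 0.00018, g' = -0.6533 → ψ = 0.4667
Converged at ψ = 0.4667.

ψ = 0.4667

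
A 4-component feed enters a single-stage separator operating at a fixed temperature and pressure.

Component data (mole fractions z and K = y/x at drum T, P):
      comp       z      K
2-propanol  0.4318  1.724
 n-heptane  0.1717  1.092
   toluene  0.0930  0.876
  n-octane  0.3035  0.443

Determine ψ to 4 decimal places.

ψ = 0.4936

Iterate (Newton) starting at ψ = 0.5:
  ψ = 0.5000: g = -0.00196, g' = -0.3058 → ψ = 0.4936
Converged at ψ = 0.4936.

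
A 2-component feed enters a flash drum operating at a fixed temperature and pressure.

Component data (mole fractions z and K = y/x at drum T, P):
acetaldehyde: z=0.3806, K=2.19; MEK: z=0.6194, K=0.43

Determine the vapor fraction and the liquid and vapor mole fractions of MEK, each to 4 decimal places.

Rachford–Rice: g(ψ) = Σ zᵢ(Kᵢ−1)/(1+ψ(Kᵢ−1)) = 0.
Feasibility: ΣzᵢKᵢ = 1.0999, Σzᵢ/Kᵢ = 1.6143 — both > 1, two phases present.
Binary case is linear: z₁(K₁−1)(1+ψ(K₂−1)) + z₂(K₂−1)(1+ψ(K₁−1)) = 0
⇒ ψ = [z₁(K₁−1)+z₂(K₂−1)] / [−(K₁−1)(K₂−1)] = 0.09986/0.67830 = 0.1472
Compositions from xᵢ = zᵢ/(1+ψ(Kᵢ−1)), yᵢ = Kᵢxᵢ:
  acetaldehyde: x = 0.3239, y = 0.7093
  MEK: x = 0.6761, y = 0.2907

ψ = 0.1472, x_MEK = 0.6761, y_MEK = 0.2907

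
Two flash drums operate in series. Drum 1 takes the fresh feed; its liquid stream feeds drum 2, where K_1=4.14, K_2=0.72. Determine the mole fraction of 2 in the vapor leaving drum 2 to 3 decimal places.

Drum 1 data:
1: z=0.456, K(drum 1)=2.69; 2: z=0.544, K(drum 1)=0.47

Drum 1:
Rachford–Rice: g(ψ₁) = Σ zᵢ(Kᵢ−1)/(1+ψ₁(Kᵢ−1)) = 0.
Check two-phase: ΣzᵢKᵢ = 1.482 > 1 and Σzᵢ/Kᵢ = 1.327 > 1, so g(0) = 0.482 > 0 and g(1) = -0.327 < 0.
Binary case is linear: z₁(K₁−1)(1+ψ₁(K₂−1)) + z₂(K₂−1)(1+ψ₁(K₁−1)) = 0
⇒ ψ₁ = [z₁(K₁−1)+z₂(K₂−1)] / [−(K₁−1)(K₂−1)] = 0.4823/0.8957 = 0.538
Drum-1 compositions:
  1: x = 0.239, y = 0.642
  2: x = 0.761, y = 0.358
Drum-2 feed = drum-1 liquid: z₂ = (0.2387, 0.7613).
Drum 2:
Rachford–Rice: g(ψ₂) = Σ zᵢ(Kᵢ−1)/(1+ψ₂(Kᵢ−1)) = 0.
g(0) = ΣzᵢKᵢ − 1 = 0.536 and g(1) = 1 − Σzᵢ/Kᵢ = -0.115, so a root lies in (0, 1).
Binary case is linear: z₁(K₁−1)(1+ψ₂(K₂−1)) + z₂(K₂−1)(1+ψ₂(K₁−1)) = 0
⇒ ψ₂ = [z₁(K₁−1)+z₂(K₂−1)] / [−(K₁−1)(K₂−1)] = 0.5365/0.8792 = 0.610
  1: x = 0.082, y = 0.339
  2: x = 0.918, y = 0.661

y_2 (drum 2) = 0.661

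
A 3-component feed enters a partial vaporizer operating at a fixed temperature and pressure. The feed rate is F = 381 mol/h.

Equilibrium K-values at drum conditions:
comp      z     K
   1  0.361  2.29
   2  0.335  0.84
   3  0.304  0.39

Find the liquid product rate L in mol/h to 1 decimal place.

Let ψ = V/F and solve Σ zᵢ(Kᵢ−1)/(1+ψ(Kᵢ−1)) = 0.
Check two-phase: ΣzᵢKᵢ = 1.227 > 1 and Σzᵢ/Kᵢ = 1.336 > 1, so g(0) = 0.227 > 0 and g(1) = -0.336 < 0.
Iterate (Newton) starting at ψ = 0.5:
  ψ = 0.500: g = -0.0420, g' = -0.466 → ψ = 0.410
Converged at ψ = 0.410.
Then V = ψ·F = 0.4099·381 = 156.2 mol/h and L = F − V = 224.8 mol/h.

L = 224.8 mol/h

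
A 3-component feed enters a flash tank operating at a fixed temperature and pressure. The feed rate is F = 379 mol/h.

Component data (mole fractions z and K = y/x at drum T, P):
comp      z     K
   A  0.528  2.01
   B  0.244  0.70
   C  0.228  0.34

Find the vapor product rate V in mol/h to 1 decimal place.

V = 222.7 mol/h

Newton iteration, ψ⁰ = 0.38:
  ψ = 0.380: g = 0.1019, g' = -0.486 → ψ = 0.590
  ψ = 0.590: g = -0.0010, g' = -0.510 → ψ = 0.588
Converged at ψ = 0.588.
Then V = ψ·F = 0.5876·379 = 222.7 mol/h and L = F − V = 156.3 mol/h.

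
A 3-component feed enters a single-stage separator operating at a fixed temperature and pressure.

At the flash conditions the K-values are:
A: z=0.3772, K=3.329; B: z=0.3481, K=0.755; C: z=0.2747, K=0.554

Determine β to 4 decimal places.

β = 0.8250

Newton iteration, β⁰ = 0.37:
  β = 0.3700: g = 0.23136, g' = -0.6939 → β = 0.7034
  β = 0.7034: g = 0.05143, g' = -0.4405 → β = 0.8201
  β = 0.8201: g = 0.00197, g' = -0.4102 → β = 0.8249
Converged at β = 0.8250.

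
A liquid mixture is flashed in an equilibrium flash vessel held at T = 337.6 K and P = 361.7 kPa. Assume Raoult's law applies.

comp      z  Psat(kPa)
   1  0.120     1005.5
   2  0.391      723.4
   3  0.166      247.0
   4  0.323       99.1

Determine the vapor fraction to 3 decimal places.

ψ = 0.419

Raoult's law: Kᵢ = Pᵢˢᵃᵗ/P = Pᵢˢᵃᵗ/361.7.
  K_1 = 1005.5/361.7 = 2.77993, K_2 = 723.4/361.7 = 2.00000, K_3 = 247.0/361.7 = 0.68289, K_4 = 99.1/361.7 = 0.27398
Material balance + equilibrium reduce to Σ zᵢ(Kᵢ−1)/(1+ψ(Kᵢ−1)) = 0.
Check two-phase: ΣzᵢKᵢ = 1.317 > 1 and Σzᵢ/Kᵢ = 1.661 > 1, so g(0) = 0.317 > 0 and g(1) = -0.661 < 0.
Iterate (Newton) starting at ψ = 0.5:
  ψ = 0.500: g = -0.0570, g' = -0.723 → ψ = 0.421
  ψ = 0.421: g = -0.0013, g' = -0.693 → ψ = 0.419
Converged at ψ = 0.419.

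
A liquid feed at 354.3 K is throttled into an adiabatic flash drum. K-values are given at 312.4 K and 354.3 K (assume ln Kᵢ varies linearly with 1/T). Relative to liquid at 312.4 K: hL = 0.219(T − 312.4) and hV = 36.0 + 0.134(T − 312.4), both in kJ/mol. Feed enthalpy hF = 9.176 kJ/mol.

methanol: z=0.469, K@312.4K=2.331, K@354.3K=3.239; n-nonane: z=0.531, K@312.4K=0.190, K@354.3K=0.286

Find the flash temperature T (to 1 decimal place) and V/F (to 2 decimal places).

T = 318.2 K, V/F = 0.22

Adiabatic flash: solve Rachford–Rice at each trial T, then check hF = ψ·hV(T) + (1−ψ)·hL(T).
  T = 312.4 K: K = (2.331, 0.190), RR gives ψ = 0.180, H_out = 6.482 kJ/mol
  T = 354.3 K: K = (3.239, 0.286), RR gives ψ = 0.420, H_out = 22.791 kJ/mol
  T = 333.4 K: K = (2.777, 0.236), RR gives ψ = 0.315, H_out = 15.387 kJ/mol
  T = 322.9 K: K = (2.552, 0.213), RR gives ψ = 0.253, H_out = 11.197 kJ/mol
  T = 317.6 K: K = (2.440, 0.201), RR gives ψ = 0.218, H_out = 8.897 kJ/mol
  T = 320.2 K: K = (2.494, 0.207), RR gives ψ = 0.236, H_out = 10.044 kJ/mol
  T = 318.9 K: K = (2.467, 0.204), RR gives ψ = 0.227, H_out = 9.475 kJ/mol
Linear interpolation between T = 317.6 (H_out = 8.897) and T = 318.9 (H_out = 9.475) on hF = 9.176 gives T ≈ 318.2 K, at which ψ = 0.22.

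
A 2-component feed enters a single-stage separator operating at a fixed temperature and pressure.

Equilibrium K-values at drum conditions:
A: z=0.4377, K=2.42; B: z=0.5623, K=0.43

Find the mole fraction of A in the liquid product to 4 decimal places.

Material balance + equilibrium reduce to Σ zᵢ(Kᵢ−1)/(1+ψ(Kᵢ−1)) = 0.
Feasibility: ΣzᵢKᵢ = 1.3010, Σzᵢ/Kᵢ = 1.4885 — both > 1, two phases present.
Iterate (Newton) starting at ψ = 0.5:
  ψ = 0.5000: g = -0.08480, g' = -0.6592 → ψ = 0.3714
  ψ = 0.3714: g = 0.00037, g' = -0.6723 → ψ = 0.3719
Converged at ψ = 0.3719.
Compositions from xᵢ = zᵢ/(1+ψ(Kᵢ−1)), yᵢ = Kᵢxᵢ:
  A: x = 0.2864, y = 0.6932
  B: x = 0.7136, y = 0.3068

x_A = 0.2864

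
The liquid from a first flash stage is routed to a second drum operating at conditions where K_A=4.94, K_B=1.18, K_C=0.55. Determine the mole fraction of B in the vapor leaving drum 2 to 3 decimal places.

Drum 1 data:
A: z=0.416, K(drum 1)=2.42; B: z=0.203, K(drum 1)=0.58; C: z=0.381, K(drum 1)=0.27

Drum 1:
Newton–Raphson from ψ₁ = 0.5:
  ψ₁ = 0.500: g = -0.2005, g' = -0.848 → ψ₁ = 0.264
  ψ₁ = 0.264: g = -0.0104, g' = -0.801 → ψ₁ = 0.251
Converged at ψ₁ = 0.251.
Drum-1 compositions:
  A: x = 0.307, y = 0.743
  B: x = 0.227, y = 0.132
  C: x = 0.466, y = 0.126
Drum-2 feed = drum-1 liquid: z₂ = (0.3068, 0.2269, 0.4663).
Drum 2:
Material balance + equilibrium reduce to Σ zᵢ(Kᵢ−1)/(1+ψ₂(Kᵢ−1)) = 0.
g(0) = ΣzᵢKᵢ − 1 = 1.040 and g(1) = 1 − Σzᵢ/Kᵢ = -0.102, so a root lies in (0, 1).
Iterate (Newton) starting at ψ₂ = 0.5:
  ψ₂ = 0.500: g = 0.1737, g' = -0.703 → ψ₂ = 0.747
  ψ₂ = 0.747: g = 0.0265, g' = -0.526 → ψ₂ = 0.797
  ψ₂ = 0.797: g = 0.0004, g' = -0.513 → ψ₂ = 0.798
Converged at ψ₂ = 0.798.
  A: x = 0.074, y = 0.366
  B: x = 0.198, y = 0.234
  C: x = 0.728, y = 0.400

y_B (drum 2) = 0.234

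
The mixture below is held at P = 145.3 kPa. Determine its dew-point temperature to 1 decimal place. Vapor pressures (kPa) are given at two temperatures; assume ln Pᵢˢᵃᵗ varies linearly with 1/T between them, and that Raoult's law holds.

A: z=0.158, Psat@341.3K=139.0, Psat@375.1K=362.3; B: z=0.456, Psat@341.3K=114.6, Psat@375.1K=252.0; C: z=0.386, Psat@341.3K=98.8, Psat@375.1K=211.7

T = 352.1 K

Dew-point temperature: Σzᵢ·P/Pᵢˢᵃᵗ(T) = 1. Interpolate ln Pᵢˢᵃᵗ = aᵢ + bᵢ/T.
  T = 341.3 K: ΣzᵢP/Pᵢˢᵃᵗ = 1.3110
  T = 375.1 K: ΣzᵢP/Pᵢˢᵃᵗ = 0.5912
  T = 358.2 K: ΣzᵢP/Pᵢˢᵃᵗ = 0.8636
  T = 349.8 K: ΣzᵢP/Pᵢˢᵃᵗ = 1.0573
  T = 354.0 K: ΣzᵢP/Pᵢˢᵃᵗ = 0.9544
  T = 351.9 K: ΣzᵢP/Pᵢˢᵃᵗ = 1.0042
Interpolating between 351.9 K and 354.0 K gives T ≈ 352.1 K.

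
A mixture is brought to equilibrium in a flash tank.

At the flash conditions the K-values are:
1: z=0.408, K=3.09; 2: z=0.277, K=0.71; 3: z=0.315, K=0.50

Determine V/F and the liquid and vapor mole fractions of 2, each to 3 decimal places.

V/F = 0.706, x_2 = 0.348, y_2 = 0.247

Rachford–Rice: g(V/F) = Σ zᵢ(Kᵢ−1)/(1+V/F(Kᵢ−1)) = 0.
Check two-phase: ΣzᵢKᵢ = 1.615 > 1 and Σzᵢ/Kᵢ = 1.152 > 1, so g(0) = 0.615 > 0 and g(1) = -0.152 < 0.
Newton iteration, V/F⁰ = 0.49:
  V/F = 0.490: g = 0.1190, g' = -0.605 → V/F = 0.687
  V/F = 0.687: g = 0.0099, g' = -0.519 → V/F = 0.706
Converged at V/F = 0.706.
Compositions from xᵢ = zᵢ/(1+V/F(Kᵢ−1)), yᵢ = Kᵢxᵢ:
  1: x = 0.165, y = 0.509
  2: x = 0.348, y = 0.247
  3: x = 0.487, y = 0.243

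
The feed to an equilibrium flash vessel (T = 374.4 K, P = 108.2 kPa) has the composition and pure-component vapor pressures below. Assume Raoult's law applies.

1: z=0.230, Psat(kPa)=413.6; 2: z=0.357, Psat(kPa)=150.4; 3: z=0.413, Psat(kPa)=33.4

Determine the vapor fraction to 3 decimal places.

Raoult's law: Kᵢ = Pᵢˢᵃᵗ/P = Pᵢˢᵃᵗ/108.2.
  K_1 = 413.6/108.2 = 3.82255, K_2 = 150.4/108.2 = 1.39002, K_3 = 33.4/108.2 = 0.30869
Material balance + equilibrium reduce to Σ zᵢ(Kᵢ−1)/(1+ψ(Kᵢ−1)) = 0.
Check two-phase: ΣzᵢKᵢ = 1.503 > 1 and Σzᵢ/Kᵢ = 1.655 > 1, so g(0) = 0.503 > 0 and g(1) = -0.655 < 0.
Newton–Raphson from ψ = 0.5:
  ψ = 0.500: g = -0.0506, g' = -0.814 → ψ = 0.438
Converged at ψ = 0.438.

ψ = 0.438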